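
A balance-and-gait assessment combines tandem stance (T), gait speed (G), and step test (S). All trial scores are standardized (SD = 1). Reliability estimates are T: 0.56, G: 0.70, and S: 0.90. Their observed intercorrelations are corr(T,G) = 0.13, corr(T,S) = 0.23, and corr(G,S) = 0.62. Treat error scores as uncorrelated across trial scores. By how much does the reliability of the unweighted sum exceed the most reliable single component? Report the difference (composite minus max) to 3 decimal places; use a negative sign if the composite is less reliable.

Var(sum) = 3 + 1.96 = 4.96; true-score variance = 2.16 + 1.96 = 4.12; composite reliability = 0.8306.
Max component reliability = 0.9000.
Difference = 0.8306 − 0.9000 = -0.069.

-0.069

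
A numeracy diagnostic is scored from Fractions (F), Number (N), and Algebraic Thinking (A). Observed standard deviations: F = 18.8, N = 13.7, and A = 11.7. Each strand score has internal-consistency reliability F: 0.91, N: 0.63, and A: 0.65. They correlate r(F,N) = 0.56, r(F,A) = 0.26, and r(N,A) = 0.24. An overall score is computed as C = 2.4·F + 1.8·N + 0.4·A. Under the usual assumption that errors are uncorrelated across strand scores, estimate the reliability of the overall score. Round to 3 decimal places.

Var(C) = 2.4²·18.8² + 1.8²·13.7² + 0.4²·11.7² + 2·[4.32·18.8·13.7·0.56 + 0.96·18.8·11.7·0.26 + 0.72·13.7·11.7·0.24] = 2665.83 + 1411.38 = 4077.21.
Because errors are independent across components, Cov(Tᵢ,Tⱼ) = Cov(Xᵢ,Xⱼ); the off-diagonal part of the true-score variance is the same as above.
True-score variance = [2.4²·18.8²·0.91 + 1.8²·13.7²·0.63 + 0.4²·11.7²·0.65] + 1411.38 = 2249.94 + 1411.38 = 3661.32.
Reliability = 3661.32 / 4077.21 = 0.898.

0.898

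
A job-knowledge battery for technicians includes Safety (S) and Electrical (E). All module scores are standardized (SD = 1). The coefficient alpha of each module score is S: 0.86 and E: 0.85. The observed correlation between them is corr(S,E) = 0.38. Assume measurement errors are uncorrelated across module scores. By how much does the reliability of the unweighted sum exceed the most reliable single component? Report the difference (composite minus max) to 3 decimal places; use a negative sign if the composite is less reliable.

0.035

Var(sum) = 2 + 0.76 = 2.76; true-score variance = 1.71 + 0.76 = 2.47; composite reliability = 0.8949.
Max component reliability = 0.8600.
Difference = 0.8949 − 0.8600 = 0.035.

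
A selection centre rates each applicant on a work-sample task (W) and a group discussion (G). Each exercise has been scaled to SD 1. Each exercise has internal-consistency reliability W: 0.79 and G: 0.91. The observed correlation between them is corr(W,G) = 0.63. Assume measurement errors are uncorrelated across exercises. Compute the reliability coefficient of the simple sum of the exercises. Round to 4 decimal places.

Var(W+G) = 2 + 2·[0.63] = 2 + 1.26 = 3.26.
With uncorrelated errors the cross-covariances are all true-score covariance, so they carry over unchanged; only the diagonal terms shrink to ρᵢσᵢ².
True-score variance = [0.79 + 0.91] + 1.26 = 1.7 + 1.26 = 2.96.
Reliability = 2.96 / 3.26 = 0.9080.

0.9080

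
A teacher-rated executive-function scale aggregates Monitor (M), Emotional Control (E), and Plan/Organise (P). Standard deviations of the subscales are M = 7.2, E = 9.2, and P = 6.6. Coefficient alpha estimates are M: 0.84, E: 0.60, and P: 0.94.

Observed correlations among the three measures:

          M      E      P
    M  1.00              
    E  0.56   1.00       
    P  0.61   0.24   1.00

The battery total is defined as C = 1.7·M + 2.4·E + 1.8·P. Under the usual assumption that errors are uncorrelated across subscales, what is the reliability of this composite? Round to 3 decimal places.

0.836

Var(C) = 1.7²·7.2² + 2.4²·9.2² + 1.8²·6.6² + 2·[4.08·7.2·9.2·0.56 + 3.06·7.2·6.6·0.61 + 4.32·9.2·6.6·0.24] = 778.478 + 606.001 = 1384.48.
Because errors are independent across components, Cov(Tᵢ,Tⱼ) = Cov(Xᵢ,Xⱼ); the off-diagonal part of the true-score variance is the same as above.
True-score variance = [1.7²·7.2²·0.84 + 2.4²·9.2²·0.60 + 1.8²·6.6²·0.94] + 606.001 = 551.029 + 606.001 = 1157.03.
Reliability = 1157.03 / 1384.48 = 0.836.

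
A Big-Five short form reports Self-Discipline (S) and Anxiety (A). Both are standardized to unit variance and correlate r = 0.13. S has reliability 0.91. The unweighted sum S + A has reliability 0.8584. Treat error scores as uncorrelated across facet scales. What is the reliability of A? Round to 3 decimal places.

0.770

Var(S+A) = 2 + 2·0.13 = 2.260.
True-score variance = ρ_S + ρ_A + 2·0.13, so 0.8584 = (0.91 + ρ_A + 0.26) / 2.260.
ρ_A = 0.8584·2.260 − 0.91 − 0.26 = 0.770.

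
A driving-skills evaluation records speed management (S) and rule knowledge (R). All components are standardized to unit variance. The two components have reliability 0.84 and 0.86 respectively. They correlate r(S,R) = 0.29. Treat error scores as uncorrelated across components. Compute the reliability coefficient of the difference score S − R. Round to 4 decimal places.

0.7887

Var(S−R) = 1 + 1 − 2·0.29 = 2 − 0.58 = 1.42.
With uncorrelated errors the cross-covariances are all true-score covariance, so they carry over unchanged; only the diagonal terms shrink to ρᵢσᵢ².
True-score variance = [0.84 + 0.86] − 0.58 = 1.7 − 0.58 = 1.12.
Reliability = 1.12 / 1.42 = 0.7887.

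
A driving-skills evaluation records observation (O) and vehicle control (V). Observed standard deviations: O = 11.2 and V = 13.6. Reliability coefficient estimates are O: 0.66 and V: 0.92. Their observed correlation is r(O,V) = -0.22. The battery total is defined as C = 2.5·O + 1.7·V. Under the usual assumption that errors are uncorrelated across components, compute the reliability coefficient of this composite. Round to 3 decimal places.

Var(C) = 2.5²·11.2² + 1.7²·13.6² + 2·[4.25·11.2·13.6·(-0.22)] = 1318.53 − 284.838 = 1033.7.
With uncorrelated errors the cross-covariances are all true-score covariance, so they carry over unchanged; only the diagonal terms shrink to ρᵢσᵢ².
True-score variance = [2.5²·11.2²·0.66 + 1.7²·13.6²·0.92] − 284.838 = 1009.21 − 284.838 = 724.373.
Reliability = 724.373 / 1033.7 = 0.701.

0.701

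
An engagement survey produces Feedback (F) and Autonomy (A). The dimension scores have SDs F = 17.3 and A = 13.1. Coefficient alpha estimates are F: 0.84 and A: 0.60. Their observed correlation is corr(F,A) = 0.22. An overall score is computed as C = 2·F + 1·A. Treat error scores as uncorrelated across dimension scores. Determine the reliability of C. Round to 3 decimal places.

Var(C) = 2²·17.3² + 13.1² + 2·[2·17.3·13.1·0.22] = 1368.77 + 199.434 = 1568.2.
Because errors are independent across components, Cov(Tᵢ,Tⱼ) = Cov(Xᵢ,Xⱼ); the off-diagonal part of the true-score variance is the same as above.
True-score variance = [2²·17.3²·0.84 + 13.1²·0.60] + 199.434 = 1108.58 + 199.434 = 1308.01.
Reliability = 1308.01 / 1568.2 = 0.834.

0.834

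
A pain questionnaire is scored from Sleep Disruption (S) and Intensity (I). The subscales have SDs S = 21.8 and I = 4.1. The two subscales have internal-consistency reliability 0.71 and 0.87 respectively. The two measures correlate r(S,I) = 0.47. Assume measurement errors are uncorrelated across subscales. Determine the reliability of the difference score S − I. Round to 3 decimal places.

Var(S−I) = 21.8² + 4.1² − 2·21.8·4.1·0.47 = 492.05 − 84.0172 = 408.033.
Because errors are independent across components, Cov(Tᵢ,Tⱼ) = Cov(Xᵢ,Xⱼ); the off-diagonal part of the true-score variance is the same as above.
True-score variance = [21.8²·0.71 + 4.1²·0.87] − 84.0172 = 352.045 − 84.0172 = 268.028.
Reliability = 268.028 / 408.033 = 0.657.

0.657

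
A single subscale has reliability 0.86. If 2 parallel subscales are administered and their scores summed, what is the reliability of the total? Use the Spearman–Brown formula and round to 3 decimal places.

0.925

ρ_k = kρ / (1 + (k−1)ρ) = 2·0.86 / (1 + 1·0.86) = 1.720 / 1.860 = 0.925.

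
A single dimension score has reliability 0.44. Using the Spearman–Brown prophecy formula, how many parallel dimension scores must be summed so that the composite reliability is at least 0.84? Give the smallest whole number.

7

k ≥ ρ*(1−ρ₁)/(ρ₁(1−ρ*)) = 0.84·0.56 / (0.44·0.16) = 6.682.
Smallest integer k = 7.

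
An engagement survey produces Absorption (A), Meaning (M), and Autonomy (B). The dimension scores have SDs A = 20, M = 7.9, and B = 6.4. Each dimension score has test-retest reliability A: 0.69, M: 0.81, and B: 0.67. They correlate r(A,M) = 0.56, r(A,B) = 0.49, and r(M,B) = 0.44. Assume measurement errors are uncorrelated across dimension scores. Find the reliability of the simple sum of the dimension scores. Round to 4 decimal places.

0.8243

Var(A+M+B) = 20² + 7.9² + 6.4² + 2·[20·7.9·0.56 + 20·6.4·0.49 + 7.9·6.4·0.44] = 503.37 + 346.893 = 850.263.
Under uncorrelated errors the observed covariances equal the true-score covariances, so only the own-variance terms attenuate.
True-score variance = [20²·0.69 + 7.9²·0.81 + 6.4²·0.67] + 346.893 = 353.995 + 346.893 = 700.888.
Reliability = 700.888 / 850.263 = 0.8243.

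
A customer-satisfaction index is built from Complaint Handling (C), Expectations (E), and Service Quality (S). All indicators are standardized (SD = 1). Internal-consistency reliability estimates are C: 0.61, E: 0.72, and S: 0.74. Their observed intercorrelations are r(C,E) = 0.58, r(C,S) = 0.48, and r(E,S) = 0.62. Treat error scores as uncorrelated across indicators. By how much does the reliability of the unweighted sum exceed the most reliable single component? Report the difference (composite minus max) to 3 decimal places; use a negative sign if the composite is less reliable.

0.114

Var(sum) = 3 + 3.36 = 6.36; true-score variance = 2.07 + 3.36 = 5.43; composite reliability = 0.8538.
Max component reliability = 0.7400.
Difference = 0.8538 − 0.7400 = 0.114.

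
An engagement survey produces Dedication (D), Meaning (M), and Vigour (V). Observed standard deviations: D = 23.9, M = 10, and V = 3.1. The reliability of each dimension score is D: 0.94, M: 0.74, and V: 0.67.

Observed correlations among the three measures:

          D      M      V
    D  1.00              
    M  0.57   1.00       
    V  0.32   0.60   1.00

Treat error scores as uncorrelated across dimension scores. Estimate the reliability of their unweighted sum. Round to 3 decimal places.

0.939

Var(D+M+V) = 23.9² + 10² + 3.1² + 2·[23.9·10·0.57 + 23.9·3.1·0.32 + 10·3.1·0.60] = 680.82 + 357.078 = 1037.9.
Under uncorrelated errors the observed covariances equal the true-score covariances, so only the own-variance terms attenuate.
True-score variance = [23.9²·0.94 + 10²·0.74 + 3.1²·0.67] + 357.078 = 617.376 + 357.078 = 974.454.
Reliability = 974.454 / 1037.9 = 0.939.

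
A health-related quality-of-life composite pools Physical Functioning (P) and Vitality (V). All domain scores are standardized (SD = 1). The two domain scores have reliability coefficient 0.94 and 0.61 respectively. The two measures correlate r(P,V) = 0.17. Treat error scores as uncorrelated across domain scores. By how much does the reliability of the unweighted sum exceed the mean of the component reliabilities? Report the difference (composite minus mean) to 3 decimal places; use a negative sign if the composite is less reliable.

0.033

Var(sum) = 2 + 0.34 = 2.34; true-score variance = 1.55 + 0.34 = 1.89; composite reliability = 0.8077.
Mean component reliability = 0.7750.
Difference = 0.8077 − 0.7750 = 0.033.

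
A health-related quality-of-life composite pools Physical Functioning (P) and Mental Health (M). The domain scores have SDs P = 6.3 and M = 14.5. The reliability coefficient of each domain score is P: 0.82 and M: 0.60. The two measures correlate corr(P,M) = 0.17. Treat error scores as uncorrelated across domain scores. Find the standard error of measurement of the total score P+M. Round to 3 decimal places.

9.552

Var(total) = 249.94 + 31.059 = 280.999.
True-score variance = 158.696 + 31.059 = 189.755, so reliability = 0.6753.
Error variance = 280.999 − 189.755 = 91.2442; SEM = √91.2442 = 9.552.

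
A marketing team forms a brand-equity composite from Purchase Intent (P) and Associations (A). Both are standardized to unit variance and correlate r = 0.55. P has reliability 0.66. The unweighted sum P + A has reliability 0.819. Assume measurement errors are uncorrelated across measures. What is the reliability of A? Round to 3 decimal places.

Var(P+A) = 2 + 2·0.55 = 3.100.
True-score variance = ρ_P + ρ_A + 2·0.55, so 0.819 = (0.66 + ρ_A + 1.10) / 3.100.
ρ_A = 0.819·3.100 − 0.66 − 1.10 = 0.779.

0.779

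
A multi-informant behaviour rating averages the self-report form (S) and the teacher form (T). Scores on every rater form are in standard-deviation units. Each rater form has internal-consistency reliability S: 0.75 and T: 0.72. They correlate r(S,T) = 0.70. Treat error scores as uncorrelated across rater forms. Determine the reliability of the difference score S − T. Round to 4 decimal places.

0.1167

Var(S−T) = 1 + 1 − 2·0.70 = 2 − 1.4 = 0.6.
Under uncorrelated errors the observed covariances equal the true-score covariances, so only the own-variance terms attenuate.
True-score variance = [0.75 + 0.72] − 1.4 = 1.47 − 1.4 = 0.07.
Reliability = 0.07 / 0.6 = 0.1167.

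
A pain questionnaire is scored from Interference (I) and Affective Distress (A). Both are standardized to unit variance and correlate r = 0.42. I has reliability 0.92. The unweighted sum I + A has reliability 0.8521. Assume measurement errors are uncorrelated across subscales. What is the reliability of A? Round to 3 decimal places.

0.660

Var(I+A) = 2 + 2·0.42 = 2.840.
True-score variance = ρ_I + ρ_A + 2·0.42, so 0.8521 = (0.92 + ρ_A + 0.84) / 2.840.
ρ_A = 0.8521·2.840 − 0.92 − 0.84 = 0.660.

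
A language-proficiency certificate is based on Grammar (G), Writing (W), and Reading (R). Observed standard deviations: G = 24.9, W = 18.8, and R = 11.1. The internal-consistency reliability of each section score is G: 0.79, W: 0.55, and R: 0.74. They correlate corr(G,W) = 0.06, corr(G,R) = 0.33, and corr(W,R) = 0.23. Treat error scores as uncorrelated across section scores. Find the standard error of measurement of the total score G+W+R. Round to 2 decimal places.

17.92

Var(total) = 1096.66 + 334.585 = 1431.24.
True-score variance = 775.375 + 334.585 = 1109.96, so reliability = 0.7755.
Error variance = 1431.24 − 1109.96 = 321.285; SEM = √321.285 = 17.92.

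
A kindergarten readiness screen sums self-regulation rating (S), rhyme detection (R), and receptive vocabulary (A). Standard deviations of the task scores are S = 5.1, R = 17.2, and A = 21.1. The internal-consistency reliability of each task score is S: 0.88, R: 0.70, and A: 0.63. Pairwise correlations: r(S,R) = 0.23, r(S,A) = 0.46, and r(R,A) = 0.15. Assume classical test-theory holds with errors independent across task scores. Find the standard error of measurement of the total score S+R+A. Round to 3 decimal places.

16.019

Var(total) = 767.06 + 248.228 = 1015.29.
True-score variance = 510.459 + 248.228 = 758.688, so reliability = 0.7473.
Error variance = 1015.29 − 758.688 = 256.601; SEM = √256.601 = 16.019.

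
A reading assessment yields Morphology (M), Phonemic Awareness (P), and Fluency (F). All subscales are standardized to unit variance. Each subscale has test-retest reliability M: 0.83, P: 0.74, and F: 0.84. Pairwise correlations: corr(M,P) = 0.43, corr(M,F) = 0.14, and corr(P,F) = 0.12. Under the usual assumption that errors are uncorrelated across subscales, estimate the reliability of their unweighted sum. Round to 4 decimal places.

0.8653

Var(M+P+F) = 3 + 2·[0.43 + 0.14 + 0.12] = 3 + 1.38 = 4.38.
With uncorrelated errors the cross-covariances are all true-score covariance, so they carry over unchanged; only the diagonal terms shrink to ρᵢσᵢ².
True-score variance = [0.83 + 0.74 + 0.84] + 1.38 = 2.41 + 1.38 = 3.79.
Reliability = 3.79 / 4.38 = 0.8653.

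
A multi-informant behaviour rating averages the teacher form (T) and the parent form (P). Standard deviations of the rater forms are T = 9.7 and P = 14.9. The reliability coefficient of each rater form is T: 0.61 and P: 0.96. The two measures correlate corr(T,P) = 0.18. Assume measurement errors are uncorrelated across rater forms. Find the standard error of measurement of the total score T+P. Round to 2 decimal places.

Var(total) = 316.1 + 52.0308 = 368.131.
True-score variance = 270.524 + 52.0308 = 322.555, so reliability = 0.8762.
Error variance = 368.131 − 322.555 = 45.5755; SEM = √45.5755 = 6.75.

6.75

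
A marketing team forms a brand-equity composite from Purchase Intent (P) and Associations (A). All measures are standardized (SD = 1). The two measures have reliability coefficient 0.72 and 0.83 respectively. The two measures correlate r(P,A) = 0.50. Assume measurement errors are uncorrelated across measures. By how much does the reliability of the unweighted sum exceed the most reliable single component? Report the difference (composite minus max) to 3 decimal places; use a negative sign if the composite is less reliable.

0.020

Var(sum) = 2 + 1 = 3; true-score variance = 1.55 + 1 = 2.55; composite reliability = 0.8500.
Max component reliability = 0.8300.
Difference = 0.8500 − 0.8300 = 0.020.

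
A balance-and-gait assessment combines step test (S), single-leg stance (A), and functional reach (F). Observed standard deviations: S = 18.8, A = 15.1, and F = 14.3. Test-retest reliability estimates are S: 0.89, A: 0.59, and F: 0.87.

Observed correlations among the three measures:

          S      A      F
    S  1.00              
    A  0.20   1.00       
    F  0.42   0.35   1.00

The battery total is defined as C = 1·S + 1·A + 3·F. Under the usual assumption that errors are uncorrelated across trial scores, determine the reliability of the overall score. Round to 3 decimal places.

Var(C) = 18.8² + 15.1² + 3²·14.3² + 2·[18.8·15.1·0.20 + 3·18.8·14.3·0.42 + 3·15.1·14.3·0.35] = 2421.86 + 1244.48 = 3666.34.
Because errors are independent across components, Cov(Tᵢ,Tⱼ) = Cov(Xᵢ,Xⱼ); the off-diagonal part of the true-score variance is the same as above.
True-score variance = [18.8²·0.89 + 15.1²·0.59 + 3²·14.3²·0.87] + 1244.48 = 2050.24 + 1244.48 = 3294.73.
Reliability = 3294.73 / 3666.34 = 0.899.

0.899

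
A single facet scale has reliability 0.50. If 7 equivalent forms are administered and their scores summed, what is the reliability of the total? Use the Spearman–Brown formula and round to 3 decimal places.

ρ_k = kρ / (1 + (k−1)ρ) = 7·0.50 / (1 + 6·0.50) = 3.500 / 4.000 = 0.875.

0.875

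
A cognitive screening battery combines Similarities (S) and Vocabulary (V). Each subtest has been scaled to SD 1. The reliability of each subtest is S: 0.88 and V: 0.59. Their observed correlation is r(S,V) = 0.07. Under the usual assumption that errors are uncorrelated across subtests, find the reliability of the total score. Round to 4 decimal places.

Var(S+V) = 2 + 2·[0.07] = 2 + 0.14 = 2.14.
Under uncorrelated errors the observed covariances equal the true-score covariances, so only the own-variance terms attenuate.
True-score variance = [0.88 + 0.59] + 0.14 = 1.47 + 0.14 = 1.61.
Reliability = 1.61 / 2.14 = 0.7523.

0.7523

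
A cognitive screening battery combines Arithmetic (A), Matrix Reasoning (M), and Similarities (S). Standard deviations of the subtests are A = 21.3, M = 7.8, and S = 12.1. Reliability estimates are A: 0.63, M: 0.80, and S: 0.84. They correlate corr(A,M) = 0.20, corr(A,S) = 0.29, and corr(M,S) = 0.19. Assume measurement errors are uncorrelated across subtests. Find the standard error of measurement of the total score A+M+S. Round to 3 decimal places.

14.264

Var(total) = 660.94 + 251.804 = 912.744.
True-score variance = 457.481 + 251.804 = 709.285, so reliability = 0.7771.
Error variance = 912.744 − 709.285 = 203.459; SEM = √203.459 = 14.264.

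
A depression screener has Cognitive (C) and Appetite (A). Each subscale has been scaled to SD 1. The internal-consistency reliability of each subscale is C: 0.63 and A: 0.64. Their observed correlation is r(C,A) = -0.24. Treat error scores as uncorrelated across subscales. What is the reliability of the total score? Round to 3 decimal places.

Var(C+A) = 2 + 2·[(-0.24)] = 2 − 0.48 = 1.52.
With uncorrelated errors the cross-covariances are all true-score covariance, so they carry over unchanged; only the diagonal terms shrink to ρᵢσᵢ².
True-score variance = [0.63 + 0.64] − 0.48 = 1.27 − 0.48 = 0.79.
Reliability = 0.79 / 1.52 = 0.520.

0.520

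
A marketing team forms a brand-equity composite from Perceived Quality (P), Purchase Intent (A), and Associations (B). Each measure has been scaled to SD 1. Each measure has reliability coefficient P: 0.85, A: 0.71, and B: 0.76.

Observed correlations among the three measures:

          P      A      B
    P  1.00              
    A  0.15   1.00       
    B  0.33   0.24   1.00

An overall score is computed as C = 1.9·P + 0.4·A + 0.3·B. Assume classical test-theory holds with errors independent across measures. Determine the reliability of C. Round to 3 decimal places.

0.865

Var(C) = 1.9² + 0.4² + 0.3² + 2·[0.76·0.15 + 0.57·0.33 + 0.12·0.24] = 3.86 + 0.6618 = 4.5218.
Because errors are independent across components, Cov(Tᵢ,Tⱼ) = Cov(Xᵢ,Xⱼ); the off-diagonal part of the true-score variance is the same as above.
True-score variance = [1.9²·0.85 + 0.4²·0.71 + 0.3²·0.76] + 0.6618 = 3.2505 + 0.6618 = 3.9123.
Reliability = 3.9123 / 4.5218 = 0.865.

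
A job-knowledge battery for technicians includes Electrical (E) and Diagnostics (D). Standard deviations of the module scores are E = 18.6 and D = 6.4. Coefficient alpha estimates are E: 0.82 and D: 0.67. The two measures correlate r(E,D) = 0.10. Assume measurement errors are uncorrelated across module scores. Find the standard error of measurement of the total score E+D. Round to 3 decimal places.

Var(total) = 386.92 + 23.808 = 410.728.
True-score variance = 311.13 + 23.808 = 334.938, so reliability = 0.8155.
Error variance = 410.728 − 334.938 = 75.7896; SEM = √75.7896 = 8.706.

8.706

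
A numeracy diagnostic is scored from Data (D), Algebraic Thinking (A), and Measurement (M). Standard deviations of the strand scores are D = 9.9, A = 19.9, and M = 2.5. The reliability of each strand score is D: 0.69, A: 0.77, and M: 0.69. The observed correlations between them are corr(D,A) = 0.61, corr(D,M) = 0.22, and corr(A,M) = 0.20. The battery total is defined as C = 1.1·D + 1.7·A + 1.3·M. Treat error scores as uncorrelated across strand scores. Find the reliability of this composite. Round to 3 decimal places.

0.830

Var(C) = 1.1²·9.9² + 1.7²·19.9² + 1.3²·2.5² + 2·[1.87·9.9·19.9·0.61 + 1.43·9.9·2.5·0.22 + 2.21·19.9·2.5·0.20] = 1273.62 + 509.01 = 1782.63.
With uncorrelated errors the cross-covariances are all true-score covariance, so they carry over unchanged; only the diagonal terms shrink to ρᵢσᵢ².
True-score variance = [1.1²·9.9²·0.69 + 1.7²·19.9²·0.77 + 1.3²·2.5²·0.69] + 509.01 = 970.358 + 509.01 = 1479.37.
Reliability = 1479.37 / 1782.63 = 0.830.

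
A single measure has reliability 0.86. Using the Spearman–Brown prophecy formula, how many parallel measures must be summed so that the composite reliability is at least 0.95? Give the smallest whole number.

4

k ≥ ρ*(1−ρ₁)/(ρ₁(1−ρ*)) = 0.95·0.14 / (0.86·0.05) = 3.093.
Smallest integer k = 4.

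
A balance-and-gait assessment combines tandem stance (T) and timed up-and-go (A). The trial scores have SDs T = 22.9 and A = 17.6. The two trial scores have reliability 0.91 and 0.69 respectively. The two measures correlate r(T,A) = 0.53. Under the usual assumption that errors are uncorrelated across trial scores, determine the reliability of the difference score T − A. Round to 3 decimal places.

Var(T−A) = 22.9² + 17.6² − 2·22.9·17.6·0.53 = 834.17 − 427.222 = 406.948.
Because errors are independent across components, Cov(Tᵢ,Tⱼ) = Cov(Xᵢ,Xⱼ); the off-diagonal part of the true-score variance is the same as above.
True-score variance = [22.9²·0.91 + 17.6²·0.69] − 427.222 = 690.947 − 427.222 = 263.725.
Reliability = 263.725 / 406.948 = 0.648.

0.648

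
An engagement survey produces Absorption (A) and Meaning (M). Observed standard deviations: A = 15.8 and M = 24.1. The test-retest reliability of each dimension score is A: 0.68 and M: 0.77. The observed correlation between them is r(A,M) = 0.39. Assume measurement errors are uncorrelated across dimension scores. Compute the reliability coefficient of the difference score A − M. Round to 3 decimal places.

Var(A−M) = 15.8² + 24.1² − 2·15.8·24.1·0.39 = 830.45 − 297.008 = 533.442.
With uncorrelated errors the cross-covariances are all true-score covariance, so they carry over unchanged; only the diagonal terms shrink to ρᵢσᵢ².
True-score variance = [15.8²·0.68 + 24.1²·0.77] − 297.008 = 616.979 − 297.008 = 319.971.
Reliability = 319.971 / 533.442 = 0.600.

0.600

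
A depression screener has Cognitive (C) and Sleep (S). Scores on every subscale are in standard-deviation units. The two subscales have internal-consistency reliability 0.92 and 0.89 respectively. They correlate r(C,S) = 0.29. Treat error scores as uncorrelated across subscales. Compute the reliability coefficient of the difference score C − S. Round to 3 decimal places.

0.866

Var(C−S) = 1 + 1 − 2·0.29 = 2 − 0.58 = 1.42.
With uncorrelated errors the cross-covariances are all true-score covariance, so they carry over unchanged; only the diagonal terms shrink to ρᵢσᵢ².
True-score variance = [0.92 + 0.89] − 0.58 = 1.81 − 0.58 = 1.23.
Reliability = 1.23 / 1.42 = 0.866.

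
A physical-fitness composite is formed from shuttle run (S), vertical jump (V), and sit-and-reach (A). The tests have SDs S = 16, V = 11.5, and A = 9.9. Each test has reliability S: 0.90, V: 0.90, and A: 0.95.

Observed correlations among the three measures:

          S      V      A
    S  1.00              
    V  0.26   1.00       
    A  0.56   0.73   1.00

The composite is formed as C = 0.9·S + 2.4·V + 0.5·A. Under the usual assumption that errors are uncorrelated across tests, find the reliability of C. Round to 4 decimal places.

0.9337

Var(C) = 0.9²·16² + 2.4²·11.5² + 0.5²·9.9² + 2·[2.16·16·11.5·0.26 + 0.45·16·9.9·0.56 + 1.2·11.5·9.9·0.73] = 993.623 + 485.968 = 1479.59.
With uncorrelated errors the cross-covariances are all true-score covariance, so they carry over unchanged; only the diagonal terms shrink to ρᵢσᵢ².
True-score variance = [0.9²·16²·0.90 + 2.4²·11.5²·0.90 + 0.5²·9.9²·0.95] + 485.968 = 895.485 + 485.968 = 1381.45.
Reliability = 1381.45 / 1479.59 = 0.9337.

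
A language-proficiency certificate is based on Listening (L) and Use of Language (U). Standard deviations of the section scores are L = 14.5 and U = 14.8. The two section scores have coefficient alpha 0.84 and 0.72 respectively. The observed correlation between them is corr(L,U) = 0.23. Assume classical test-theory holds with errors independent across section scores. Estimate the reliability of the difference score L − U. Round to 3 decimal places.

0.713

Var(L−U) = 14.5² + 14.8² − 2·14.5·14.8·0.23 = 429.29 − 98.716 = 330.574.
Under uncorrelated errors the observed covariances equal the true-score covariances, so only the own-variance terms attenuate.
True-score variance = [14.5²·0.84 + 14.8²·0.72] − 98.716 = 334.319 − 98.716 = 235.603.
Reliability = 235.603 / 330.574 = 0.713.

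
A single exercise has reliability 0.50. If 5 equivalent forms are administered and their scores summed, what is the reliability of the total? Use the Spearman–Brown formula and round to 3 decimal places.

0.833

ρ_k = kρ / (1 + (k−1)ρ) = 5·0.50 / (1 + 4·0.50) = 2.500 / 3.000 = 0.833.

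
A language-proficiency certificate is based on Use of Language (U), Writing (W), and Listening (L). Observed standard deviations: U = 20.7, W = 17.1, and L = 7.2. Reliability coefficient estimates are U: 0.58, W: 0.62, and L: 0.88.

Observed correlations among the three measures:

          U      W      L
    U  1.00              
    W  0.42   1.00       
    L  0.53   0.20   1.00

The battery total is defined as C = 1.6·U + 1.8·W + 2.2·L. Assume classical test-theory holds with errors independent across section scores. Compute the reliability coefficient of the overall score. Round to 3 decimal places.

Var(C) = 1.6²·20.7² + 1.8²·17.1² + 2.2²·7.2² + 2·[2.88·20.7·17.1·0.42 + 3.52·20.7·7.2·0.53 + 3.96·17.1·7.2·0.20] = 2295.25 + 1607.44 = 3902.69.
Because errors are independent across components, Cov(Tᵢ,Tⱼ) = Cov(Xᵢ,Xⱼ); the off-diagonal part of the true-score variance is the same as above.
True-score variance = [1.6²·20.7²·0.58 + 1.8²·17.1²·0.62 + 2.2²·7.2²·0.88] + 1607.44 = 1444.41 + 1607.44 = 3051.86.
Reliability = 3051.86 / 3902.69 = 0.782.

0.782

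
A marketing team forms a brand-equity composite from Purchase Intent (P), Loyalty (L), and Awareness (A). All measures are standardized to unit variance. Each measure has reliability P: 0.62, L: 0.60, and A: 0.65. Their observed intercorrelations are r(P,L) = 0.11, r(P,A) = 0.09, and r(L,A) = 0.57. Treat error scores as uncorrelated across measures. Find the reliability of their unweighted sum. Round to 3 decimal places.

Var(P+L+A) = 3 + 2·[0.11 + 0.09 + 0.57] = 3 + 1.54 = 4.54.
With uncorrelated errors the cross-covariances are all true-score covariance, so they carry over unchanged; only the diagonal terms shrink to ρᵢσᵢ².
True-score variance = [0.62 + 0.60 + 0.65] + 1.54 = 1.87 + 1.54 = 3.41.
Reliability = 3.41 / 4.54 = 0.751.

0.751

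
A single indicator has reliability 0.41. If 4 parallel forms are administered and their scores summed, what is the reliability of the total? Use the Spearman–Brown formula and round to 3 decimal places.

0.735

ρ_k = kρ / (1 + (k−1)ρ) = 4·0.41 / (1 + 3·0.41) = 1.640 / 2.230 = 0.735.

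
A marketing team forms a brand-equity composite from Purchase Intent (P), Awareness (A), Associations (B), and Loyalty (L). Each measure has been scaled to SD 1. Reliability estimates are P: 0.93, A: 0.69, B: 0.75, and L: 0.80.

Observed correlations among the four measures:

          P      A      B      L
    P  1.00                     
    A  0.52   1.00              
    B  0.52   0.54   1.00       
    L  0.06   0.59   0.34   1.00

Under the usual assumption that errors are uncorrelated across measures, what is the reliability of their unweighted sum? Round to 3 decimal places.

Var(P+A+B+L) = 4 + 2·[0.52 + 0.52 + 0.06 + 0.54 + 0.59 + 0.34] = 4 + 5.14 = 9.14.
Because errors are independent across components, Cov(Tᵢ,Tⱼ) = Cov(Xᵢ,Xⱼ); the off-diagonal part of the true-score variance is the same as above.
True-score variance = [0.93 + 0.69 + 0.75 + 0.80] + 5.14 = 3.17 + 5.14 = 8.31.
Reliability = 8.31 / 9.14 = 0.909.

0.909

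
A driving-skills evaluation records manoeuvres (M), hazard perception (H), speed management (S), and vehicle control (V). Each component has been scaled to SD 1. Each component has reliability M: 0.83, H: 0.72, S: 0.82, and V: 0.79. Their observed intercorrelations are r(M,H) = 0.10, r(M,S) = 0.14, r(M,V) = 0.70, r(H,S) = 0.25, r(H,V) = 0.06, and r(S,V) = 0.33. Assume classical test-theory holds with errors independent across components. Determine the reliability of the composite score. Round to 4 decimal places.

0.8827

Var(M+H+S+V) = 4 + 2·[0.10 + 0.14 + 0.70 + 0.25 + 0.06 + 0.33] = 4 + 3.16 = 7.16.
Under uncorrelated errors the observed covariances equal the true-score covariances, so only the own-variance terms attenuate.
True-score variance = [0.83 + 0.72 + 0.82 + 0.79] + 3.16 = 3.16 + 3.16 = 6.32.
Reliability = 6.32 / 7.16 = 0.8827.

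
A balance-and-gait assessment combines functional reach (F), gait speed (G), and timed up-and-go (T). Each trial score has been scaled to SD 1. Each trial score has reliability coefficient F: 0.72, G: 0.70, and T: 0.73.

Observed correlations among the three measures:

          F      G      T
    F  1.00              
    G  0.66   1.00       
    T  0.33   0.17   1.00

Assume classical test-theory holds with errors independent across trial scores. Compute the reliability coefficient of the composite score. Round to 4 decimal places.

Var(F+G+T) = 3 + 2·[0.66 + 0.33 + 0.17] = 3 + 2.32 = 5.32.
With uncorrelated errors the cross-covariances are all true-score covariance, so they carry over unchanged; only the diagonal terms shrink to ρᵢσᵢ².
True-score variance = [0.72 + 0.70 + 0.73] + 2.32 = 2.15 + 2.32 = 4.47.
Reliability = 4.47 / 5.32 = 0.8402.

0.8402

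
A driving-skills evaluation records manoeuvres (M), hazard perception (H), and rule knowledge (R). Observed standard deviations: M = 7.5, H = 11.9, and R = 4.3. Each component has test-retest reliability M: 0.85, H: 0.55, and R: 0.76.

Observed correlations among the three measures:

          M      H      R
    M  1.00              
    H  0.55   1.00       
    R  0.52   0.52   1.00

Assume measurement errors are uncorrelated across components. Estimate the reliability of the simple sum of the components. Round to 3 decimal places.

0.809

Var(M+H+R) = 7.5² + 11.9² + 4.3² + 2·[7.5·11.9·0.55 + 7.5·4.3·0.52 + 11.9·4.3·0.52] = 216.35 + 184.932 = 401.282.
Because errors are independent across components, Cov(Tᵢ,Tⱼ) = Cov(Xᵢ,Xⱼ); the off-diagonal part of the true-score variance is the same as above.
True-score variance = [7.5²·0.85 + 11.9²·0.55 + 4.3²·0.76] + 184.932 = 139.75 + 184.932 = 324.682.
Reliability = 324.682 / 401.282 = 0.809.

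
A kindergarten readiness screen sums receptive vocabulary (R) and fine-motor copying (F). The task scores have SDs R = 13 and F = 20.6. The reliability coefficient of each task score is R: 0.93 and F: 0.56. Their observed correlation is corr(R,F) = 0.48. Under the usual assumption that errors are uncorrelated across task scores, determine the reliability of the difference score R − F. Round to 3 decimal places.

Var(R−F) = 13² + 20.6² − 2·13·20.6·0.48 = 593.36 − 257.088 = 336.272.
Because errors are independent across components, Cov(Tᵢ,Tⱼ) = Cov(Xᵢ,Xⱼ); the off-diagonal part of the true-score variance is the same as above.
True-score variance = [13²·0.93 + 20.6²·0.56] − 257.088 = 394.812 − 257.088 = 137.724.
Reliability = 137.724 / 336.272 = 0.410.

0.410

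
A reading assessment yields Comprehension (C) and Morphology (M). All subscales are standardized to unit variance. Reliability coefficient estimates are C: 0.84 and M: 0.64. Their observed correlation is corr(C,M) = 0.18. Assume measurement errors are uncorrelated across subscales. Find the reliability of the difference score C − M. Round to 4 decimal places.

0.6829

Var(C−M) = 1 + 1 − 2·0.18 = 2 − 0.36 = 1.64.
With uncorrelated errors the cross-covariances are all true-score covariance, so they carry over unchanged; only the diagonal terms shrink to ρᵢσᵢ².
True-score variance = [0.84 + 0.64] − 0.36 = 1.48 − 0.36 = 1.12.
Reliability = 1.12 / 1.64 = 0.6829.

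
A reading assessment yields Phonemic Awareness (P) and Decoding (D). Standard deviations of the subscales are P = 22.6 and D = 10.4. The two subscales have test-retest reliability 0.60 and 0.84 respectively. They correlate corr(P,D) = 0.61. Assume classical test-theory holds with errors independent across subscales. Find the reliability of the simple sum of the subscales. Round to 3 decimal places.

Var(P+D) = 22.6² + 10.4² + 2·[22.6·10.4·0.61] = 618.92 + 286.749 = 905.669.
With uncorrelated errors the cross-covariances are all true-score covariance, so they carry over unchanged; only the diagonal terms shrink to ρᵢσᵢ².
True-score variance = [22.6²·0.60 + 10.4²·0.84] + 286.749 = 397.31 + 286.749 = 684.059.
Reliability = 684.059 / 905.669 = 0.755.

0.755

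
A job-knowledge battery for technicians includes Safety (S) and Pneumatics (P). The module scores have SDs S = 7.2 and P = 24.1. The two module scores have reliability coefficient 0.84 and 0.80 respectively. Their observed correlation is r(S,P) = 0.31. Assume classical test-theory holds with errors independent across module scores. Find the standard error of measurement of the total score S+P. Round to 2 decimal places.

Var(total) = 632.65 + 107.582 = 740.232.
True-score variance = 508.194 + 107.582 = 615.776, so reliability = 0.8319.
Error variance = 740.232 − 615.776 = 124.456; SEM = √124.456 = 11.16.

11.16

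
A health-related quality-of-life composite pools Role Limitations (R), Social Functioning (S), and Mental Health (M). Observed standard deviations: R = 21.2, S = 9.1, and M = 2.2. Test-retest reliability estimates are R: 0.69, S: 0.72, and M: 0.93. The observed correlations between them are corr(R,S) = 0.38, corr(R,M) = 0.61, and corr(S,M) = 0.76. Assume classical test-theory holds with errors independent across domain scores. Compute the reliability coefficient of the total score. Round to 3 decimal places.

0.789

Var(R+S+M) = 21.2² + 9.1² + 2.2² + 2·[21.2·9.1·0.38 + 21.2·2.2·0.61 + 9.1·2.2·0.76] = 537.09 + 233.95 = 771.04.
With uncorrelated errors the cross-covariances are all true-score covariance, so they carry over unchanged; only the diagonal terms shrink to ρᵢσᵢ².
True-score variance = [21.2²·0.69 + 9.1²·0.72 + 2.2²·0.93] + 233.95 = 374.238 + 233.95 = 608.188.
Reliability = 608.188 / 771.04 = 0.789.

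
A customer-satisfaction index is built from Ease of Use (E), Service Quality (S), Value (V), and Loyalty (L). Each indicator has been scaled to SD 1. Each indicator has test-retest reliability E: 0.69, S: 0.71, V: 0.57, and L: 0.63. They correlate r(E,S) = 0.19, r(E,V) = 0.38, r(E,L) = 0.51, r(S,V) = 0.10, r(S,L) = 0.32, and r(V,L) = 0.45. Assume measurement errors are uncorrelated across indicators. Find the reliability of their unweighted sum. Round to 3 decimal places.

0.823

Var(E+S+V+L) = 4 + 2·[0.19 + 0.38 + 0.51 + 0.10 + 0.32 + 0.45] = 4 + 3.9 = 7.9.
Because errors are independent across components, Cov(Tᵢ,Tⱼ) = Cov(Xᵢ,Xⱼ); the off-diagonal part of the true-score variance is the same as above.
True-score variance = [0.69 + 0.71 + 0.57 + 0.63] + 3.9 = 2.6 + 3.9 = 6.5.
Reliability = 6.5 / 7.9 = 0.823.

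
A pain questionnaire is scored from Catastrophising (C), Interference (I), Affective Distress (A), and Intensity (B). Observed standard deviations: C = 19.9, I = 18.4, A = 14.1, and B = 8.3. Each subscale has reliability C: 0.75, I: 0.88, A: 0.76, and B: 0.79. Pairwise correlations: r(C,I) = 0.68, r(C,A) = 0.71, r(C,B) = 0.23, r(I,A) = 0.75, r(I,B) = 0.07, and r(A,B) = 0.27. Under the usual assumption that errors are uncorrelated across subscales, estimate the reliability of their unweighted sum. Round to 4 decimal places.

0.9176

Var(C+I+A+B) = 19.9² + 18.4² + 14.1² + 8.3² + 2·[19.9·18.4·0.68 + 19.9·14.1·0.71 + 19.9·8.3·0.23 + 18.4·14.1·0.75 + 18.4·8.3·0.07 + 14.1·8.3·0.27] = 1002.27 + 1446.13 = 2448.4.
Under uncorrelated errors the observed covariances equal the true-score covariances, so only the own-variance terms attenuate.
True-score variance = [19.9²·0.75 + 18.4²·0.88 + 14.1²·0.76 + 8.3²·0.79] + 1446.13 = 800.459 + 1446.13 = 2246.59.
Reliability = 2246.59 / 2448.4 = 0.9176.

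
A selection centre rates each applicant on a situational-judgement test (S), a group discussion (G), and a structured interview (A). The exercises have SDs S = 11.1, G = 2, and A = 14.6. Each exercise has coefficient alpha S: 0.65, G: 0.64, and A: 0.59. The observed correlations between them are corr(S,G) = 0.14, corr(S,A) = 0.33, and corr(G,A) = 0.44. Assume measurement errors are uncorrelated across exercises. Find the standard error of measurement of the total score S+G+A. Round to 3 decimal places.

Var(total) = 340.37 + 138.872 = 479.242.
True-score variance = 208.411 + 138.872 = 347.283, so reliability = 0.7247.
Error variance = 479.242 − 347.283 = 131.959; SEM = √131.959 = 11.487.

11.487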